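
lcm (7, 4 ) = 28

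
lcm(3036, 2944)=97152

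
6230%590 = 330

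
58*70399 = 4083142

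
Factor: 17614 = 2^1 * 8807^1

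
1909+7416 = 9325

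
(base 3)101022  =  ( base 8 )426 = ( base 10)278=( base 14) 15C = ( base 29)9H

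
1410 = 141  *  10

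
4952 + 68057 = 73009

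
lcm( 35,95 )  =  665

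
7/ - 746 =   -  1 + 739/746 = -0.01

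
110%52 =6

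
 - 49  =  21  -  70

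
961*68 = 65348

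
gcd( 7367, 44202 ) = 7367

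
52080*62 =3228960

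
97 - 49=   48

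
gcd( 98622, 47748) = 6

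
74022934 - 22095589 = 51927345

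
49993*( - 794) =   -  39694442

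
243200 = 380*640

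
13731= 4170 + 9561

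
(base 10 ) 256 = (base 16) 100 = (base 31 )88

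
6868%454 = 58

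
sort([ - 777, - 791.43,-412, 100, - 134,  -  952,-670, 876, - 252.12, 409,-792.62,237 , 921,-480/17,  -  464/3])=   [ - 952,-792.62,-791.43, - 777, - 670, - 412,- 252.12,  -  464/3, - 134, - 480/17,  100, 237, 409, 876 , 921] 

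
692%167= 24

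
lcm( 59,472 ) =472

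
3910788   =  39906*98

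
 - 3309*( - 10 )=33090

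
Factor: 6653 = 6653^1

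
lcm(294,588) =588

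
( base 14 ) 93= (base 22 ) 5J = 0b10000001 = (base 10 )129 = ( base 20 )69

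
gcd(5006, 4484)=2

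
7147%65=62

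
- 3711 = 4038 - 7749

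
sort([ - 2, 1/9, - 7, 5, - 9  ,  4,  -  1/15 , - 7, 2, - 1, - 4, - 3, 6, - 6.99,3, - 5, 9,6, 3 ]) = [- 9, - 7, - 7 , - 6.99, - 5,-4, - 3, - 2, - 1 ,-1/15,1/9,2, 3, 3, 4, 5, 6, 6, 9]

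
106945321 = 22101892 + 84843429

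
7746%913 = 442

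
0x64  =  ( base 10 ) 100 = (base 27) 3J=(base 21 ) 4g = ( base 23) 48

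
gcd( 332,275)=1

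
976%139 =3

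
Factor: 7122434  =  2^1*11^1 * 43^1*7529^1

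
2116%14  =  2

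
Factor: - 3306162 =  - 2^1*3^1 *551027^1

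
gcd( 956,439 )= 1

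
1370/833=1 + 537/833 =1.64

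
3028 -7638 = - 4610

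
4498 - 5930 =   -  1432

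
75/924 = 25/308= 0.08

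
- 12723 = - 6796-5927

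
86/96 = 43/48 = 0.90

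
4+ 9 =13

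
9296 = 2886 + 6410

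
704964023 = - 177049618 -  - 882013641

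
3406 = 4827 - 1421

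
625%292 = 41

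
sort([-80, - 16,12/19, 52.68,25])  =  [-80,-16, 12/19, 25, 52.68 ] 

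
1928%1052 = 876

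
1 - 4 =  - 3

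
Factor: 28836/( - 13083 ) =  - 108/49 = - 2^2 * 3^3 * 7^( - 2)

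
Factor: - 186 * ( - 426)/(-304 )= -2^( - 2)*3^2 * 19^( - 1 )*31^1*71^1 = - 19809/76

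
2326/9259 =2326/9259 = 0.25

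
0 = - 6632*0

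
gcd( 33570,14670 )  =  90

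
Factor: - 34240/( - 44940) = 2^4*3^( - 1)*7^(- 1) = 16/21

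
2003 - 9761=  - 7758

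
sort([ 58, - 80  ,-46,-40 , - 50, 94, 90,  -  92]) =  [-92,-80, - 50, - 46,-40, 58, 90, 94] 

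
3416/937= 3  +  605/937 = 3.65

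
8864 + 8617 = 17481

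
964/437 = 964/437 = 2.21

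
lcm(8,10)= 40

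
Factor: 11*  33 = 3^1*11^2 = 363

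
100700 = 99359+1341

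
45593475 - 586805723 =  - 541212248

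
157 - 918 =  - 761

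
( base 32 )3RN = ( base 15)128E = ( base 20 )9hj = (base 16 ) F77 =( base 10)3959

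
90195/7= 12885 = 12885.00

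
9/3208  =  9/3208 = 0.00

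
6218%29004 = 6218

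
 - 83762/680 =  - 124+279/340 = - 123.18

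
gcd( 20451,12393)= 51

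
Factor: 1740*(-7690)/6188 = -3345150/1547 = - 2^1*  3^1*5^2*7^( -1)*13^(- 1)*17^ (- 1) * 29^1*769^1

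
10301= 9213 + 1088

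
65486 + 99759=165245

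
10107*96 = 970272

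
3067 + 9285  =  12352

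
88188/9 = 9798 + 2/3 = 9798.67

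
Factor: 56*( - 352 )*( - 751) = 2^8* 7^1  *11^1 * 751^1 = 14803712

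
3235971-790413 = 2445558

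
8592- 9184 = -592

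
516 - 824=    - 308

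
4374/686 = 2187/343  =  6.38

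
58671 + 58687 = 117358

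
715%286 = 143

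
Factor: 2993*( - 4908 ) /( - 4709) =14689644/4709 = 2^2*3^1*17^( - 1 ) * 41^1*73^1*277^(-1 ) * 409^1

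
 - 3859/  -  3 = 1286 +1/3 = 1286.33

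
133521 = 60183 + 73338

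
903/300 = 301/100 = 3.01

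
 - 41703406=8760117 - 50463523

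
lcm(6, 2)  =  6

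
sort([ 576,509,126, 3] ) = [ 3,126, 509, 576] 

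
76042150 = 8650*8791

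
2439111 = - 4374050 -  - 6813161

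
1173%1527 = 1173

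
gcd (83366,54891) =1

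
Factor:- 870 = - 2^1*3^1*5^1 * 29^1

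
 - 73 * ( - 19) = 1387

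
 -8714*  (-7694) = 67045516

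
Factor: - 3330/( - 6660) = 1/2 = 2^( - 1 ) 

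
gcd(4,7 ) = 1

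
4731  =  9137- 4406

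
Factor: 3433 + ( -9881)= - 2^4*13^1 * 31^1 = - 6448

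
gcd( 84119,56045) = 1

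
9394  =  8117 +1277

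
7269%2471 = 2327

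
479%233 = 13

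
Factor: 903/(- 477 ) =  - 301/159 = -  3^(-1 )*7^1*43^1*53^ ( - 1 )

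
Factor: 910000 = 2^4*5^4*7^1 *13^1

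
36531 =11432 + 25099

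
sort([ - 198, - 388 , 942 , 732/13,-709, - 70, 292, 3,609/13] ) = [-709, - 388, - 198, - 70, 3, 609/13, 732/13,292,942]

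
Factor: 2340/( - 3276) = -5/7 = - 5^1*7^( - 1)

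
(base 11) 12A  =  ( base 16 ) 99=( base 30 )53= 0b10011001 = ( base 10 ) 153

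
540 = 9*60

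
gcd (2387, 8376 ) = 1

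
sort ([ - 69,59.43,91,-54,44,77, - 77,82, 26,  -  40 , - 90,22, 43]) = [ - 90,  -  77, - 69, - 54, - 40 , 22, 26, 43,44,59.43, 77, 82, 91]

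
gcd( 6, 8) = 2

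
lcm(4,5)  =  20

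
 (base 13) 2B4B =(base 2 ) 1100010101100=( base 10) 6316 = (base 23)ble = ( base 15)1D11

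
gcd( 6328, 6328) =6328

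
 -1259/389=-4 + 297/389 = - 3.24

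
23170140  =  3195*7252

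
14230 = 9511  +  4719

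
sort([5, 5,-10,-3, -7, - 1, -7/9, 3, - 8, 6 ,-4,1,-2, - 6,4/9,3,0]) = [-10,-8, -7,-6, - 4, -3,-2,-1,-7/9, 0,4/9,1 , 3,  3,5,5,6]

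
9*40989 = 368901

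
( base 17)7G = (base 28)4n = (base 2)10000111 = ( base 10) 135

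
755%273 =209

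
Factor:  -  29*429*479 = - 3^1 * 11^1*13^1*29^1*479^1=- 5959239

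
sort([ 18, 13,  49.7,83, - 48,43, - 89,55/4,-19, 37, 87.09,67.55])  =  [ - 89, - 48, - 19, 13 , 55/4, 18,37,43, 49.7, 67.55, 83, 87.09]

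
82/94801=82/94801 =0.00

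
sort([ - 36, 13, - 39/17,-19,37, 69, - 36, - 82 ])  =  [ - 82, - 36, - 36 , - 19,-39/17,13,37,69]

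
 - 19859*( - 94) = 1866746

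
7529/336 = 7529/336 =22.41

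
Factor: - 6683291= - 6683291^1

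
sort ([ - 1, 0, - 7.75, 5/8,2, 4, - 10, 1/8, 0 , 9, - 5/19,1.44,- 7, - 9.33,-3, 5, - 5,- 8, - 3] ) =[ - 10, - 9.33, - 8, -7.75, -7, - 5, - 3, - 3,  -  1, - 5/19,  0, 0,1/8,5/8, 1.44,2,4,5, 9]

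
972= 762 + 210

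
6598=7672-1074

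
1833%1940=1833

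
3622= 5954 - 2332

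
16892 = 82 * 206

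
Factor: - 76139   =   - 7^1*73^1*149^1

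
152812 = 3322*46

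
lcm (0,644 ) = 0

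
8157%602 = 331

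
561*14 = 7854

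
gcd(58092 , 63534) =6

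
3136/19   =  3136/19=165.05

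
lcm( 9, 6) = 18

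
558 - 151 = 407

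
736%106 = 100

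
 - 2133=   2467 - 4600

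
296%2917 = 296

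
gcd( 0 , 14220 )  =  14220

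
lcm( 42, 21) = 42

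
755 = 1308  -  553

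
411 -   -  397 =808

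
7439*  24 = 178536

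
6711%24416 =6711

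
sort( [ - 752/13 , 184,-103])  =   [ - 103, - 752/13,184]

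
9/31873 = 9/31873 = 0.00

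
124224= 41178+83046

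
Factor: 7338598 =2^1*19^1 * 313^1*617^1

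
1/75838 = 1/75838 =0.00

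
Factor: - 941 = - 941^1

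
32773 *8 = 262184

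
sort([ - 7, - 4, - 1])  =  [ - 7, - 4,-1]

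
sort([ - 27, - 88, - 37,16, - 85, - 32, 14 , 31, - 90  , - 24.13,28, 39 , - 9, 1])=[ - 90, - 88,  -  85, - 37, - 32, - 27,-24.13 , - 9, 1,14,16,28 , 31, 39] 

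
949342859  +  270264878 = 1219607737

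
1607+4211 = 5818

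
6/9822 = 1/1637 = 0.00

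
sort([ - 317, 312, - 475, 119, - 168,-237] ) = [ - 475, - 317, -237,-168, 119,312]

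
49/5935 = 49/5935 = 0.01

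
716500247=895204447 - 178704200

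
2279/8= 2279/8  =  284.88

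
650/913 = 650/913= 0.71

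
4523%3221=1302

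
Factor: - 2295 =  - 3^3*5^1 * 17^1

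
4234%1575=1084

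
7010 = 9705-2695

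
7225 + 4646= 11871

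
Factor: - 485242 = - 2^1 *242621^1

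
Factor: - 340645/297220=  - 353/308 = - 2^(  -  2 ) * 7^( - 1 )*11^(-1 )*353^1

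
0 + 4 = 4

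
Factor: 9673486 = 2^1*4836743^1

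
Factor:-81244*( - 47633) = 3869895452 = 2^2*19^2*23^1*109^1*1069^1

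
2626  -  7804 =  - 5178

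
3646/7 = 520 + 6/7 = 520.86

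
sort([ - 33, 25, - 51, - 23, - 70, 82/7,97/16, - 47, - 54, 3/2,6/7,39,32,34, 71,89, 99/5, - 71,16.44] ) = [  -  71,- 70, - 54, -51, -47,  -  33,-23, 6/7, 3/2, 97/16,82/7,16.44, 99/5, 25, 32, 34,39, 71,  89 ] 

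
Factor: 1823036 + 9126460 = 10949496 = 2^3*3^1* 17^1*47^1 *571^1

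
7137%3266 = 605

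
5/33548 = 5/33548 = 0.00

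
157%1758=157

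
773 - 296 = 477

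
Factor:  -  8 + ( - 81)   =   - 89^1 = - 89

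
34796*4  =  139184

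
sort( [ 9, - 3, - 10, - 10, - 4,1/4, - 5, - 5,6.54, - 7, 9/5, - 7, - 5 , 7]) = [ - 10, - 10, - 7, - 7, - 5,-5, - 5, - 4, -3,1/4,9/5,6.54, 7,9]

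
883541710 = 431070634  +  452471076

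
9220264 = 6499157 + 2721107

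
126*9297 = 1171422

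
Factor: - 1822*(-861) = 2^1*3^1*7^1*41^1* 911^1 = 1568742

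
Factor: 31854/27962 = 15927/13981= 3^1*11^( - 1) * 31^ ( - 1 )*41^ ( - 1 )*5309^1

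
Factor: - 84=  - 2^2*3^1*7^1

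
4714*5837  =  27515618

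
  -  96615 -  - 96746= 131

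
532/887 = 532/887 =0.60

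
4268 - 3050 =1218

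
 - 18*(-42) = 756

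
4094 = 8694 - 4600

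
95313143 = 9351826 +85961317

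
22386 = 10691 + 11695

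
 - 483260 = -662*730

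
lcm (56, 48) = 336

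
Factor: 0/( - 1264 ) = 0^1 = 0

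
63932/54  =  1183 + 25/27=1183.93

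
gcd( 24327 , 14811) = 3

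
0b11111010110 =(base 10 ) 2006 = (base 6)13142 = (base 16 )7d6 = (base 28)2FI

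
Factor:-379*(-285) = 3^1 * 5^1*19^1*379^1=108015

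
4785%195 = 105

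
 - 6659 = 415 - 7074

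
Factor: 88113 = 3^1*23^1*1277^1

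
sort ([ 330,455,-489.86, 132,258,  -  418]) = [ - 489.86, - 418,132,258, 330, 455]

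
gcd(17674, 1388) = 2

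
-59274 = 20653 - 79927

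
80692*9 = 726228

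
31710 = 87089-55379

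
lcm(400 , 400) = 400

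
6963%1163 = 1148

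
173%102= 71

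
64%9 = 1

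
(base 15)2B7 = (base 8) 1156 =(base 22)166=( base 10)622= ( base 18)1GA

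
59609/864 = 59609/864= 68.99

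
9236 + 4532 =13768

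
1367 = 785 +582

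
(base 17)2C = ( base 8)56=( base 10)46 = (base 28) 1I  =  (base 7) 64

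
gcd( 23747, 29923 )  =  1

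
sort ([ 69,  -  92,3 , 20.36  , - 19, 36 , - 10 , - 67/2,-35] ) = [ - 92, - 35, - 67/2,- 19, - 10, 3,20.36 , 36, 69]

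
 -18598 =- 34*547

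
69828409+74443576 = 144271985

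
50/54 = 25/27 = 0.93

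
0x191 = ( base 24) gh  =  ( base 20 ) 101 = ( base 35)bg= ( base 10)401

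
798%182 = 70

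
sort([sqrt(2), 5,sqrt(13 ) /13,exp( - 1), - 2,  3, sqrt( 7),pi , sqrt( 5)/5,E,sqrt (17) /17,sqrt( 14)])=[ - 2,sqrt(17)/17,sqrt(13) /13,exp(-1 ),sqrt( 5 )/5,sqrt( 2) , sqrt( 7 ),E,3,pi,  sqrt(14 ),5]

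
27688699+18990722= 46679421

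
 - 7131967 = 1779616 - 8911583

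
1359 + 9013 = 10372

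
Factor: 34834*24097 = 839394898 = 2^1 * 17417^1* 24097^1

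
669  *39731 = 26580039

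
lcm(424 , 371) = 2968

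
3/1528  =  3/1528 = 0.00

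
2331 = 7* 333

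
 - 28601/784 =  - 28601/784  =  -36.48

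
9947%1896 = 467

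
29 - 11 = 18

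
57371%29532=27839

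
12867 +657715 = 670582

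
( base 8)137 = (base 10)95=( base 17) 5a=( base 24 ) 3N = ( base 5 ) 340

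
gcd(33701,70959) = 1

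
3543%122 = 5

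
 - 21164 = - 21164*1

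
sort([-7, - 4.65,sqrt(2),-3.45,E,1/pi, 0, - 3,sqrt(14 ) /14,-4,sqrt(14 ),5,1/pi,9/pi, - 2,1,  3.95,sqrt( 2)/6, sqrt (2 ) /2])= [- 7,-4.65,-4, - 3.45, - 3,-2, 0, sqrt(2 ) /6,sqrt(14)/14, 1/pi, 1/pi,  sqrt(2) /2, 1, sqrt(2 ),E, 9/pi, sqrt(14),  3.95, 5 ]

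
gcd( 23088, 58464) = 48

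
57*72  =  4104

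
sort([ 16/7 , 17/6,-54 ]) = [-54,16/7, 17/6]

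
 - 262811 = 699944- 962755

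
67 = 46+21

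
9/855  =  1/95  =  0.01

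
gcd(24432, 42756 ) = 6108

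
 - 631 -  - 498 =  - 133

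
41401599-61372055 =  - 19970456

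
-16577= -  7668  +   - 8909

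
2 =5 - 3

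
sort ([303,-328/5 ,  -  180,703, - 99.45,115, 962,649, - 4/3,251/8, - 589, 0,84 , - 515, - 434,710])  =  [ - 589, - 515, - 434,-180, - 99.45, - 328/5, - 4/3,0,251/8,84,115,303, 649,703,710 , 962 ] 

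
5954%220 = 14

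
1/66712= 1/66712 = 0.00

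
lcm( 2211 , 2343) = 156981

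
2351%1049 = 253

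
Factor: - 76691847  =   -3^1*19^1*1345471^1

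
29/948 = 29/948 = 0.03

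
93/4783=93/4783 = 0.02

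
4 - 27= -23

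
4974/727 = 4974/727 = 6.84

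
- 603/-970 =603/970= 0.62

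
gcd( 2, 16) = 2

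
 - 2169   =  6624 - 8793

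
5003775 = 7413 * 675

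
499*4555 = 2272945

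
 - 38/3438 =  - 19/1719 = - 0.01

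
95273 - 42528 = 52745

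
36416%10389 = 5249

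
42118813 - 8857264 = 33261549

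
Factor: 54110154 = 2^1 * 3^1 * 7^1 * 1288337^1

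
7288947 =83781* 87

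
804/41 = 19 + 25/41=19.61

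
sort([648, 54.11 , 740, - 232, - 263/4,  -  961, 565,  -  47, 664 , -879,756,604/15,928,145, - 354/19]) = [- 961, - 879,-232,-263/4,-47,-354/19,  604/15,  54.11,145, 565,648,664,740,756,928 ]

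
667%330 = 7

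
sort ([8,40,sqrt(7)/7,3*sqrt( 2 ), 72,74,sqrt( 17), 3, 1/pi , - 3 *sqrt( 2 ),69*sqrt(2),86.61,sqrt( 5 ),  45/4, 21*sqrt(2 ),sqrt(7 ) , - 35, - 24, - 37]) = [  -  37,-35, - 24, - 3*sqrt(2 ),1/pi,sqrt(7)/7, sqrt(5),sqrt( 7), 3,sqrt(17), 3*sqrt( 2),8,45/4 , 21*sqrt (2),40 , 72,  74,86.61,69*sqrt( 2)]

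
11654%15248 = 11654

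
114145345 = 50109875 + 64035470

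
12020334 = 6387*1882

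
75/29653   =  75/29653 =0.00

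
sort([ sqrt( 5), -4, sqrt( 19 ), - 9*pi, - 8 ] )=[ -9*pi , -8, -4, sqrt( 5),sqrt(19 )]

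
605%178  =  71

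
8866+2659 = 11525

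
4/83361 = 4/83361 = 0.00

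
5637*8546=48173802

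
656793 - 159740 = 497053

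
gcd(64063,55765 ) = 1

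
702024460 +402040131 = 1104064591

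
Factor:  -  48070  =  - 2^1*5^1*11^1*  19^1*23^1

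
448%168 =112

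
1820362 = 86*21167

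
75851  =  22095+53756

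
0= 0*34016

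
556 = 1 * 556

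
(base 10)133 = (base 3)11221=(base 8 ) 205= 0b10000101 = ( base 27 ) 4P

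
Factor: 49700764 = 2^2*233^1*53327^1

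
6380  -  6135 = 245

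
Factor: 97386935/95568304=2^( - 4)*5^1*13^(- 1 )*3221^1*6047^1 * 459463^( - 1)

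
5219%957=434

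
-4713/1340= - 4 + 647/1340 = - 3.52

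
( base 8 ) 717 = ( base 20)133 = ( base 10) 463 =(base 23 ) k3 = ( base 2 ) 111001111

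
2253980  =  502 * 4490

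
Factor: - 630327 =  - 3^1* 210109^1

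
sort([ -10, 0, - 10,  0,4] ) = [-10, - 10, 0 , 0,  4 ]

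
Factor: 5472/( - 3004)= -2^3  *3^2*19^1* 751^( - 1 ) = -  1368/751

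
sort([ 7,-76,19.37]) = [ - 76,  7,19.37]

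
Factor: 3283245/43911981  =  5^1*7^2 * 1489^1 * 4879109^ ( - 1) = 364805/4879109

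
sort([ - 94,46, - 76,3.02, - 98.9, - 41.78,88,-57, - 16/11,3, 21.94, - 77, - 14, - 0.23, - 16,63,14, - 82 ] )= [-98.9, - 94, - 82 ,-77, -76,  -  57 , - 41.78, - 16,-14,-16/11 , - 0.23,  3,3.02, 14 , 21.94,46,63, 88] 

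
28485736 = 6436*4426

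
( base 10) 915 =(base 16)393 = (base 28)14J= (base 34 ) qv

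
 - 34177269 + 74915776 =40738507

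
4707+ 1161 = 5868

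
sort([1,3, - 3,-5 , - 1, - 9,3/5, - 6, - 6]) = [ - 9, - 6, - 6,  -  5,  -  3, - 1,3/5,1, 3]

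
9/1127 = 9/1127 = 0.01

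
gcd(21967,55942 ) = 1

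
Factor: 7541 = 7541^1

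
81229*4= 324916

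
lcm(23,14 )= 322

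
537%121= 53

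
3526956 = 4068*867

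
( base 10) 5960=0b1011101001000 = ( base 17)13AA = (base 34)55A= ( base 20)EI0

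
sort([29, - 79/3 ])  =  [ - 79/3,29] 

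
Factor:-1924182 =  - 2^1  *  3^3 * 13^1 * 2741^1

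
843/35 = 24 + 3/35 = 24.09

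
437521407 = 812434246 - 374912839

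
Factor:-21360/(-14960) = 3^1 * 11^ ( - 1)*17^ (  -  1 )*89^1 = 267/187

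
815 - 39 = 776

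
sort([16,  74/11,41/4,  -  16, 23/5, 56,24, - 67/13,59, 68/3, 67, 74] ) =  [ - 16, - 67/13,23/5, 74/11,41/4, 16,68/3,24,  56, 59, 67 , 74] 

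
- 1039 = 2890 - 3929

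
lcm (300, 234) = 11700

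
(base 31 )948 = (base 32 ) 8id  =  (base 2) 10001001001101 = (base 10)8781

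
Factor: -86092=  - 2^2 * 21523^1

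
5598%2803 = 2795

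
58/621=58/621 = 0.09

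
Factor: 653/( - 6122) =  - 2^( - 1 )*653^1*3061^(-1) 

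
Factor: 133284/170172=383/489 = 3^(  -  1)*  163^( - 1)*383^1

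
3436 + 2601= 6037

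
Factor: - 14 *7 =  - 2^1 * 7^2 = - 98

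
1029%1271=1029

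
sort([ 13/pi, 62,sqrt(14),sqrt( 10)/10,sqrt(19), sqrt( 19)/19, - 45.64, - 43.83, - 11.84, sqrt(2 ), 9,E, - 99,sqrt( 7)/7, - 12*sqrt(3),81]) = [ - 99,-45.64, - 43.83,-12*sqrt( 3), - 11.84, sqrt( 19 ) /19, sqrt( 10 )/10 , sqrt( 7)/7, sqrt( 2 ),E,sqrt( 14), 13/pi,sqrt( 19),9,62,81]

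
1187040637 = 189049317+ 997991320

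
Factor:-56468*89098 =  -  5031185864 = - 2^3*19^1*743^1*44549^1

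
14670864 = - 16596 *( - 884 )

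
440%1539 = 440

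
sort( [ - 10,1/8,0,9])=[- 10, 0, 1/8, 9]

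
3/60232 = 3/60232 = 0.00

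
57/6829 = 57/6829 =0.01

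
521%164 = 29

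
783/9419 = 783/9419 =0.08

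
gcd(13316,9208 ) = 4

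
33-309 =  - 276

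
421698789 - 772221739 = -350522950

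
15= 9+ 6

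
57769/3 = 19256 + 1/3 = 19256.33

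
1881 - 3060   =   - 1179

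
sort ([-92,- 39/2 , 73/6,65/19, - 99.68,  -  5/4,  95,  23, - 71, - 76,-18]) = [ -99.68, - 92, -76, - 71, -39/2, - 18, - 5/4,65/19,73/6,23, 95] 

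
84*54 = 4536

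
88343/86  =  88343/86  =  1027.24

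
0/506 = 0 = 0.00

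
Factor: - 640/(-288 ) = 20/9=2^2*3^(-2 )*5^1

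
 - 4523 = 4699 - 9222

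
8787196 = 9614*914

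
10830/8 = 1353 +3/4  =  1353.75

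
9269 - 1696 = 7573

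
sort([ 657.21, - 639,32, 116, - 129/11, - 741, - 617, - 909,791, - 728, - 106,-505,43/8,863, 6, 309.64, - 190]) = [-909,  -  741, - 728, - 639 , - 617 , - 505, - 190, - 106, - 129/11, 43/8,6,32,116,309.64,  657.21,791,863 ]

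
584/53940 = 146/13485 = 0.01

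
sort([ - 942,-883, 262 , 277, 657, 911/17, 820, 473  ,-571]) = [ - 942, - 883, - 571, 911/17, 262  ,  277, 473, 657, 820] 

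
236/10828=59/2707 = 0.02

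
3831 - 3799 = 32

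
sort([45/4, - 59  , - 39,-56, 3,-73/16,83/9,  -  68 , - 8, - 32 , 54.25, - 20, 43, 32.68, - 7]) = [ - 68,-59,-56, - 39, - 32, - 20, - 8,  -  7, - 73/16, 3,83/9, 45/4, 32.68, 43, 54.25]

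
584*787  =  459608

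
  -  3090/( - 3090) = 1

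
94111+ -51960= 42151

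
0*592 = 0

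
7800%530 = 380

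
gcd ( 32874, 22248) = 6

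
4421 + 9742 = 14163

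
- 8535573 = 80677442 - 89213015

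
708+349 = 1057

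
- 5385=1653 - 7038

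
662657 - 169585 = 493072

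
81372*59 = 4800948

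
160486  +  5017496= 5177982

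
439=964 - 525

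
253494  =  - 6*( - 42249)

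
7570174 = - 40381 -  - 7610555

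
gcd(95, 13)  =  1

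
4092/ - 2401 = -2 + 710/2401 = - 1.70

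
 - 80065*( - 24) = 1921560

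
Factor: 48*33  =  2^4*3^2*11^1=1584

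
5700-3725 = 1975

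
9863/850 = 9863/850 = 11.60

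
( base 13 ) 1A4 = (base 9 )366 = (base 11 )256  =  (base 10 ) 303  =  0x12f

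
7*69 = 483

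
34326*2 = 68652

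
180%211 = 180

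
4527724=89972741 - 85445017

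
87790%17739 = 16834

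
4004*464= 1857856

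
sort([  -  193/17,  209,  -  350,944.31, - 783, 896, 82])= [ - 783, - 350, -193/17, 82,209,896, 944.31] 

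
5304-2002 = 3302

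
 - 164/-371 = 164/371 = 0.44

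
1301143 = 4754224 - 3453081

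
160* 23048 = 3687680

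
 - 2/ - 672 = 1/336 = 0.00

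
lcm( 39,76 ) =2964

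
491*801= 393291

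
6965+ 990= 7955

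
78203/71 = 78203/71 = 1101.45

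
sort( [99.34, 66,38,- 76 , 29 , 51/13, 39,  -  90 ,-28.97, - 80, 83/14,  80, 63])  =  [ - 90, - 80,-76,-28.97 , 51/13, 83/14, 29,38 , 39,63,66,80,99.34]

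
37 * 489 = 18093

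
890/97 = 890/97 = 9.18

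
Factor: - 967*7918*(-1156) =8851152136 = 2^3*17^2*37^1*107^1*967^1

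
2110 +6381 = 8491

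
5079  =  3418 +1661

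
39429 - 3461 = 35968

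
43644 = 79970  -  36326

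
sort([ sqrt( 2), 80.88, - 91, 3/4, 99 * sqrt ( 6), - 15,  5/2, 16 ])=[ - 91, - 15, 3/4,  sqrt ( 2), 5/2, 16,80.88, 99*sqrt (6 )] 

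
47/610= 47/610 = 0.08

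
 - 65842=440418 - 506260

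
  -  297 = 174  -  471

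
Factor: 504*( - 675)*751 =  - 255490200= - 2^3*3^5*5^2*7^1*751^1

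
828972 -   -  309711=1138683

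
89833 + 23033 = 112866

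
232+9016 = 9248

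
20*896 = 17920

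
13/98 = 13/98= 0.13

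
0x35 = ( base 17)32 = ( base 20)2d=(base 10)53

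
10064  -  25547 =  - 15483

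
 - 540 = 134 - 674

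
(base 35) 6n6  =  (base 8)17741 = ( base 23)F9J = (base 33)7ga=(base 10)8161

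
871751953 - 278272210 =593479743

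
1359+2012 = 3371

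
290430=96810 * 3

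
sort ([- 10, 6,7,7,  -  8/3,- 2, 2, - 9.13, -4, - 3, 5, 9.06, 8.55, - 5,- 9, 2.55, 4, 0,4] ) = [ - 10, - 9.13, - 9, - 5, - 4, - 3 , - 8/3,-2,0, 2,2.55,4, 4, 5, 6,  7, 7,8.55, 9.06 ]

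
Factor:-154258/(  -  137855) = 442/395 = 2^1 * 5^(  -  1) * 13^1 * 17^1*79^ ( - 1)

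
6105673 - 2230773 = 3874900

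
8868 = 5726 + 3142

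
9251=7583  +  1668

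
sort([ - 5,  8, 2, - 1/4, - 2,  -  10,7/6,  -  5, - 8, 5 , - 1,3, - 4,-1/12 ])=[ - 10,  -  8, - 5, - 5, - 4, - 2,-1,-1/4, - 1/12,7/6,2 , 3,5, 8]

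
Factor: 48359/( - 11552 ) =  - 2^(  -  5)*19^(- 2)  *  37^1*1307^1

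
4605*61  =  280905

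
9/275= 9/275  =  0.03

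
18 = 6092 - 6074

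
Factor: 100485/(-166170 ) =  - 2^(  -  1)*3^1*7^1*11^1*191^( - 1 ) = -231/382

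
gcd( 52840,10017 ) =1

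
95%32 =31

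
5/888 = 5/888 = 0.01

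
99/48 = 33/16 = 2.06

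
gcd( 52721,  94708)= 1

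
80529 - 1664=78865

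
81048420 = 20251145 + 60797275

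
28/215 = 28/215  =  0.13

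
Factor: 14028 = 2^2*3^1 * 7^1* 167^1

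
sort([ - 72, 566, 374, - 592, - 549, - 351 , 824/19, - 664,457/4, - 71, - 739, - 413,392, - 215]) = [  -  739, - 664, - 592, - 549,-413,-351, - 215, - 72, - 71, 824/19,457/4, 374,392, 566] 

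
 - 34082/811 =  - 43  +  791/811 = -  42.02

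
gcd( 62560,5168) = 272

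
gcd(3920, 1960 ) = 1960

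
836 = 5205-4369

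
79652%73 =9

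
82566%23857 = 10995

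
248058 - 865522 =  - 617464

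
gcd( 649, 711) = 1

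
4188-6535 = - 2347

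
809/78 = 809/78 = 10.37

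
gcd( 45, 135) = 45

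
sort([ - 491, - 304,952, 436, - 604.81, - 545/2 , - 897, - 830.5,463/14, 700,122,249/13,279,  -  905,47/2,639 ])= [ - 905, - 897, - 830.5 , - 604.81,- 491, - 304, - 545/2, 249/13,47/2,463/14,122,279,436, 639,  700,952] 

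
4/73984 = 1/18496  =  0.00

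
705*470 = 331350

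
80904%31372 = 18160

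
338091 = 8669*39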